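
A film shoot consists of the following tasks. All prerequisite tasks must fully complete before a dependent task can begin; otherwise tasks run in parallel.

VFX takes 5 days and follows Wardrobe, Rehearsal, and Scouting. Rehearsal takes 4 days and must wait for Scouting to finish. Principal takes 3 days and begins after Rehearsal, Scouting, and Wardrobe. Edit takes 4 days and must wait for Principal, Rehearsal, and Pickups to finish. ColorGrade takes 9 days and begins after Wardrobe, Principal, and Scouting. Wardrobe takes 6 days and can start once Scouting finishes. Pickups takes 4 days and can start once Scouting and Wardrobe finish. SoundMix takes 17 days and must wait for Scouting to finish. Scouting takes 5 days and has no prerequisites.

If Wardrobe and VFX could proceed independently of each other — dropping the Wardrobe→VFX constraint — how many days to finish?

With the dependency in place, Scouting→Wardrobe→Principal→ColorGrade = 5+6+3+9 = 23 sets the finish at 23 days.
Without Wardrobe→VFX, VFX's earliest start moves from 11 to 9.
The longest chain is now Scouting→Wardrobe→Principal→ColorGrade = 5+6+3+9 = 23, so the film shoot takes 23 days.

23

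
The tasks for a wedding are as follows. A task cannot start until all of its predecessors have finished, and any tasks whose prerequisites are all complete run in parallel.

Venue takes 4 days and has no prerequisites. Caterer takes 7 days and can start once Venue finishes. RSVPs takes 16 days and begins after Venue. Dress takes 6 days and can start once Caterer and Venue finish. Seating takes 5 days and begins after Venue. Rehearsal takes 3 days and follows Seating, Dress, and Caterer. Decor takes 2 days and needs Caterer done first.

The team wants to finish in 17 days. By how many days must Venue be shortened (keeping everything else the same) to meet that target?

Current finish: 20 days; target: 17.
Venue is on every critical path, so each day cut from Venue cuts the finish by one (this holds down to a finish of 17).
Need 20 − 17 = 3 days off Venue → Venue becomes 1 day, finish becomes 17.

3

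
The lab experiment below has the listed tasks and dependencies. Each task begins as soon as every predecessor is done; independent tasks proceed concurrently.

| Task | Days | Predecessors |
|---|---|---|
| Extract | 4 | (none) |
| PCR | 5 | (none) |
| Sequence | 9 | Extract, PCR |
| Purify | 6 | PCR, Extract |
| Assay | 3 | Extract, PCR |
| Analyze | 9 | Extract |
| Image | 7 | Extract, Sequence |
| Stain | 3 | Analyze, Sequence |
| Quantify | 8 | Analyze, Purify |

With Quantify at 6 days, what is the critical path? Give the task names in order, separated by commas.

Actual critical path: Extract→Analyze→Quantify = 4+9+8 = 21 ⇒ 21 days.
Quantify lies on that path, so at 6 days the path becomes 19 days.
The binding chain switches to PCR→Sequence→Image = 5+9+7 = 21; finish 21 days.

PCR, Sequence, Image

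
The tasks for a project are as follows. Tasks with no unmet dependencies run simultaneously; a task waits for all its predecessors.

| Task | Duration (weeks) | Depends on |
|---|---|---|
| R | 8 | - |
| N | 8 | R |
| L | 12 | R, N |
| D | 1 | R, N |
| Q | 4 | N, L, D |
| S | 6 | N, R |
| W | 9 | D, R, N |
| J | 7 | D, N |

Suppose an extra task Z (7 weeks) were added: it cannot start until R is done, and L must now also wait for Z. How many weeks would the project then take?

32

Originally the project takes 32 weeks.
With Z inserted, L now waits for max(R, N, Z).
New critical path: R→N→L→Q = 8+8+12+4 = 32 ⇒ 32 weeks.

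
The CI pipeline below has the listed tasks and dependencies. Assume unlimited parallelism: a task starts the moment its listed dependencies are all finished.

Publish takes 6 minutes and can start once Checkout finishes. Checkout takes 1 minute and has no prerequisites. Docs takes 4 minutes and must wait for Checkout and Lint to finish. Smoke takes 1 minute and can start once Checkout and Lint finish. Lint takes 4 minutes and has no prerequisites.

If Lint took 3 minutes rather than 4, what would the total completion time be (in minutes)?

Critical path before the change: Lint→Docs = 4+4 = 8 giving 8 minutes.
Lint is on the critical path; changing it to 3 makes that path 7 minutes.
Now Checkout→Publish = 1+6 = 7 is longest, so the finish becomes 7 minutes.

7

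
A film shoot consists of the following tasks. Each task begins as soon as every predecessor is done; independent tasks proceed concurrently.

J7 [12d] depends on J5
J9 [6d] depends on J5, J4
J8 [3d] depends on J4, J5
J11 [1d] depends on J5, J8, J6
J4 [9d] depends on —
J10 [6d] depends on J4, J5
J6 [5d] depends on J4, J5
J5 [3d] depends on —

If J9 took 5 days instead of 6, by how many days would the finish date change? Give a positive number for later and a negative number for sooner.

0

Baseline: J4→J9 = 9+6 = 15 → 15 days.
J9 is on the critical path; changing it to 5 makes that path 14 days.
The binding chain switches to J4→J6→J11 = 9+5+1 = 15; finish 15 days.
Change in finish: 15 − 15 = +0 days.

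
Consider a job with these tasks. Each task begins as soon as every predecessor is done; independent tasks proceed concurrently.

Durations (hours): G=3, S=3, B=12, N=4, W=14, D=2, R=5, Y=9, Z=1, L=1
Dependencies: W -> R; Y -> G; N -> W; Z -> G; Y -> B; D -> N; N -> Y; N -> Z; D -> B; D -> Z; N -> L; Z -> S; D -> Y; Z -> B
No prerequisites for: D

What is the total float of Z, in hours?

8

Critical path: D→N→Y→B = 2+4+9+12 = 27, so the finish is 27 hours.
The longest chain containing Z totals 19 hours.
So Z can slip 15 − 7 = 8 hours.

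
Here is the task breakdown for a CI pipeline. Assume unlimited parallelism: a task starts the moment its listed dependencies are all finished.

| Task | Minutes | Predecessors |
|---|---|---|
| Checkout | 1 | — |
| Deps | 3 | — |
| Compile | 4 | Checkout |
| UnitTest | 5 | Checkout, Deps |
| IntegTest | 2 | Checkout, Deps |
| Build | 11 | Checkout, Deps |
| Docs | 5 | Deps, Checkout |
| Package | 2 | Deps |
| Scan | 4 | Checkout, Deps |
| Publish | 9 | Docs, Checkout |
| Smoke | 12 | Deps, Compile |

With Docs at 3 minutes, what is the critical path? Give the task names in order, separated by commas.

As given, the longest chain is Deps→Docs→Publish = 3+5+9 = 17, so the finish is 17 minutes.
Docs is on the critical path; changing it to 3 makes that path 15 minutes.
The binding chain switches to Checkout→Compile→Smoke = 1+4+12 = 17; finish 17 minutes.

Checkout, Compile, Smoke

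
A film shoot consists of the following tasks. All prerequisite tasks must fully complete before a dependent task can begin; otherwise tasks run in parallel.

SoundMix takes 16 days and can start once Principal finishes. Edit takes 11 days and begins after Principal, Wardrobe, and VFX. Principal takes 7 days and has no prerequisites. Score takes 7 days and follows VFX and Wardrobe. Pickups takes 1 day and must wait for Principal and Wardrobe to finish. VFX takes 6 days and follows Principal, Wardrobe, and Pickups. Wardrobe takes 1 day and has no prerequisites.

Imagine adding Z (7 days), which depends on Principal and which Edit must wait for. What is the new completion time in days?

Originally the job takes 25 days.
With Z inserted, Edit now waits for max(Principal, Wardrobe, VFX, Z).
New critical path: Principal→Z→Edit = 7+7+11 = 25 ⇒ 25 days.

25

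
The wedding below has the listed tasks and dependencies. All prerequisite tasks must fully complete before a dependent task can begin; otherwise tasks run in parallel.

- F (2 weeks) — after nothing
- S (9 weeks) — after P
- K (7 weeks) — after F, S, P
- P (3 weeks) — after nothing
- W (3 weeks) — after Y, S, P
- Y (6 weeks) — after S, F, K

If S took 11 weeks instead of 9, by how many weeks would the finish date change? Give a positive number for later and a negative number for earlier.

Critical path before the change: P→S→K→Y→W = 3+9+7+6+3 = 28 giving 28 weeks.
S is on the critical path; changing it to 11 makes that path 30 weeks.
The critical path is still P→S→K→Y→W; finish is now 30 weeks.
Change in finish: 30 − 28 = +2 weeks.

2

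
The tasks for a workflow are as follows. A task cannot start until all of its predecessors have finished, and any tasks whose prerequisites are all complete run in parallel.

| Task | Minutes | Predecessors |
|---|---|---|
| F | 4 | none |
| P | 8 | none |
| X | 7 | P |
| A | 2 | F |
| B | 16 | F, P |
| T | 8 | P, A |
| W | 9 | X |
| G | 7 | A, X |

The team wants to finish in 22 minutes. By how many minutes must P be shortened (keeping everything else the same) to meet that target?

Current finish: 24 minutes; target: 22.
P is on every critical path, so each minute cut from P cuts the finish by one (this holds down to a finish of 20).
Need 24 − 22 = 2 minutes off P → P becomes 6 minutes, finish becomes 22.

2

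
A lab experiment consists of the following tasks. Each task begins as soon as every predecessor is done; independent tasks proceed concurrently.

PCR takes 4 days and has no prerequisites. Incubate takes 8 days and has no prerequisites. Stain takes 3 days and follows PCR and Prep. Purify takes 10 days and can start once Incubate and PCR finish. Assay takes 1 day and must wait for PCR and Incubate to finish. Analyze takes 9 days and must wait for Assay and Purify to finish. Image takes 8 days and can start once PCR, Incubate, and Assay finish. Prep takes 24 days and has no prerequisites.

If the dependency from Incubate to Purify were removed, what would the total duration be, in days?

27

Before: longest chain Prep→Stain = 24+3 = 27, finish 27.
Without Incubate→Purify, Purify's earliest start moves from 8 to 4.
The longest chain is now Prep→Stain = 24+3 = 27, so the lab experiment takes 27 days.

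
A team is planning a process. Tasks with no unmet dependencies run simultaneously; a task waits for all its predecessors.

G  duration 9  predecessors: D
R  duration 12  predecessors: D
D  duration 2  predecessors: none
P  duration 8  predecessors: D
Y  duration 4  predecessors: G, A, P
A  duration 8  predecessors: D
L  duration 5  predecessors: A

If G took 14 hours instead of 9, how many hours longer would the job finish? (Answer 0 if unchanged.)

Baseline: D→G→Y = 2+9+4 = 15 → 15 hours.
Since G is critical, the +5 change carries straight to that chain (now 20 hours).
No other chain overtakes it, so the finish is 20 hours.
Change in finish: 20 − 15 = +5 hours.

5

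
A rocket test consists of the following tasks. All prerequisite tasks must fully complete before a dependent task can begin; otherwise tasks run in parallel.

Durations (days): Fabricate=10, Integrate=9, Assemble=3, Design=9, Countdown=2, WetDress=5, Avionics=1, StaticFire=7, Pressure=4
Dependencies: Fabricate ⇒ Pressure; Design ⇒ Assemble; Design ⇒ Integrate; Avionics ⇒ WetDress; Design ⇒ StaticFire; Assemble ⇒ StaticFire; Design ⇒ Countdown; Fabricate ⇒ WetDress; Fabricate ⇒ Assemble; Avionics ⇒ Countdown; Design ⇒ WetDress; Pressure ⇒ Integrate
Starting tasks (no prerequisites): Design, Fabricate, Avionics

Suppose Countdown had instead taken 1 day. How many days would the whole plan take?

The binding path is Fabricate→Pressure→Integrate = 10+4+9 = 23; finish at 23 days.
Countdown is off the critical path — its longest chain is 11 days, giving 12 of slack.
No other chain overtakes it, so the finish is 23 days.

23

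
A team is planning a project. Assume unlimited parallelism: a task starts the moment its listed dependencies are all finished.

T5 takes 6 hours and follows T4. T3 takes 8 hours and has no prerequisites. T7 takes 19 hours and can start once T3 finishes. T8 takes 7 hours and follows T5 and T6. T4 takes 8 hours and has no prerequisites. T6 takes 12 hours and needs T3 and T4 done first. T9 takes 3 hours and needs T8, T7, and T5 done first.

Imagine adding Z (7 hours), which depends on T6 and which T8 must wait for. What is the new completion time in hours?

Originally the project takes 30 hours.
With Z inserted, T8 now waits for max(T5, T6, Z).
New critical path: T3→T6→Z→T8→T9 = 8+12+7+7+3 = 37 ⇒ 37 hours.

37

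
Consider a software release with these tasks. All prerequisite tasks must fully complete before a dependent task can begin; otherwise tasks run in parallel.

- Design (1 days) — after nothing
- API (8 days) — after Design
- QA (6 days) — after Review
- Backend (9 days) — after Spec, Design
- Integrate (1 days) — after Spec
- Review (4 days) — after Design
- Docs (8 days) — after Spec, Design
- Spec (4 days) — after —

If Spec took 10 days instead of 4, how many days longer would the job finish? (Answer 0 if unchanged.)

6

As given, the longest chain is Spec→Backend = 4+9 = 13, so the finish is 13 days.
Since Spec is critical, the +6 change carries straight to that chain (now 19 days).
The critical path is still Spec→Backend; finish is now 19 days.
Change in finish: 19 − 13 = +6 days.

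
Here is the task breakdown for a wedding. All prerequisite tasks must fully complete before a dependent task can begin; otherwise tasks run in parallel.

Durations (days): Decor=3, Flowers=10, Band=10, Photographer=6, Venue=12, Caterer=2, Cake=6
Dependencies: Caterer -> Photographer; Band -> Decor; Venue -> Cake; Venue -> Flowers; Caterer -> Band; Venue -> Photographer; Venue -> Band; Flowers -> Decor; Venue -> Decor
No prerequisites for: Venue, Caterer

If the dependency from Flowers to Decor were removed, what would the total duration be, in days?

Before: longest chain Venue→Flowers→Decor = 12+10+3 = 25, finish 25.
Dropping Flowers→Decor doesn't change Decor's earliest start (22); another predecessor still binds.
New critical path: Venue→Band→Decor = 12+10+3 = 25 ⇒ 25 days.

25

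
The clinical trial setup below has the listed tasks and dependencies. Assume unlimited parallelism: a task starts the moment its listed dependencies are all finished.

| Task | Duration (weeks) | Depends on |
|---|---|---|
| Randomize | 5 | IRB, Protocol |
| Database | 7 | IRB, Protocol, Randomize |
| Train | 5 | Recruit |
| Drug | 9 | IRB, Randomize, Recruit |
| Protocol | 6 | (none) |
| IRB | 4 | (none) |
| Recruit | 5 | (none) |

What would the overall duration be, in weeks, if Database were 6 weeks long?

The binding path is Protocol→Randomize→Drug = 6+5+9 = 20; finish at 20 weeks.
Database has 2 weeks of float (longest path through it is 18).
That remains the longest chain; total 20 weeks.

20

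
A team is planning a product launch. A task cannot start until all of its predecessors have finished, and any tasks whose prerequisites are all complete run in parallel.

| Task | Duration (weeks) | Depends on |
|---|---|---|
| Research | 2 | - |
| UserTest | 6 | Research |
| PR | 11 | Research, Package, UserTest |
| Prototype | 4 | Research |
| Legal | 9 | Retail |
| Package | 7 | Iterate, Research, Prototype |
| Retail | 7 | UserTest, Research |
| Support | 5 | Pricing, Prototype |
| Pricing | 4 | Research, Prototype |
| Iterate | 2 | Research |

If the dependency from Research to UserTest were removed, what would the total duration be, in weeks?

Original critical path: Research→Prototype→Package→PR = 2+4+7+11 = 24 ⇒ 24 weeks.
Without Research→UserTest, UserTest's earliest start moves from 2 to 0.
The longest chain is now Research→Prototype→Package→PR = 2+4+7+11 = 24, so the product launch takes 24 weeks.

24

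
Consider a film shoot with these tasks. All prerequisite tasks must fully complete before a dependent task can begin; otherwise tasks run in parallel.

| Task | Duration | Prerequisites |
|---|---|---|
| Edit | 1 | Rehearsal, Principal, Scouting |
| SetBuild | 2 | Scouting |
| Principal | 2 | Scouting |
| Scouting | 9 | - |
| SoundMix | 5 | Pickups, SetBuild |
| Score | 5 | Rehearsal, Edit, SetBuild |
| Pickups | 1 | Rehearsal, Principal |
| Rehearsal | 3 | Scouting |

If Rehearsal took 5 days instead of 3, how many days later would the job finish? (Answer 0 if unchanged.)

Critical path before the change: Scouting→Rehearsal→Pickups→SoundMix = 9+3+1+5 = 18 giving 18 days.
Rehearsal is on the critical path; changing it to 5 makes that path 20 days.
That remains the longest chain; total 20 days.
Change in finish: 20 − 18 = +2 days.

2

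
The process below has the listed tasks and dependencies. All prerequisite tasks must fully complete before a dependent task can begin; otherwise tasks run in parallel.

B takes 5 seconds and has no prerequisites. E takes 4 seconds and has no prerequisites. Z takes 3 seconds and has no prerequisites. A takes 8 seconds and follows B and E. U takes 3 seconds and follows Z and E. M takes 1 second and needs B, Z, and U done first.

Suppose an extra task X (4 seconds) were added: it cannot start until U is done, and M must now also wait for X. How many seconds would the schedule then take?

13

Originally the schedule takes 13 seconds.
With X inserted, M now waits for max(B, Z, U, X).
New critical path: B→A = 5+8 = 13 ⇒ 13 seconds.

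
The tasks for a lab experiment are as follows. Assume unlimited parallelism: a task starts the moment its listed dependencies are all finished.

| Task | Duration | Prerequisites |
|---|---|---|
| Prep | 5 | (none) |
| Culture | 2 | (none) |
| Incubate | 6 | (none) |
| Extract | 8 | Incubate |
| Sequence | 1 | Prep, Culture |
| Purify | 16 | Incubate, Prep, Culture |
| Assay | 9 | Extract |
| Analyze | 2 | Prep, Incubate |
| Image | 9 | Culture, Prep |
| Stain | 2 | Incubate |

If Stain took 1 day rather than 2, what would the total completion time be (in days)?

23

The binding path is Incubate→Extract→Assay = 6+8+9 = 23; finish at 23 days.
Stain is off the critical path — its longest chain is 8 days, giving 15 of slack.
No other chain overtakes it, so the finish is 23 days.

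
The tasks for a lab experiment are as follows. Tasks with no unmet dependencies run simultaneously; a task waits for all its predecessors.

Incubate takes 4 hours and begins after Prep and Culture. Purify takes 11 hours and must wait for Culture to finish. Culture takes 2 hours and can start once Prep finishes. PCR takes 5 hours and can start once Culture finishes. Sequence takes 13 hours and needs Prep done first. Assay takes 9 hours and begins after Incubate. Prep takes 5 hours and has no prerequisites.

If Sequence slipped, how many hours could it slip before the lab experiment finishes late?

2

Prep→Culture→Incubate→Assay = 5+2+4+9 = 20 sets the makespan at 20 hours.
The longest chain containing Sequence totals 18 hours.
So Sequence can slip 20 − 18 = 2 hours.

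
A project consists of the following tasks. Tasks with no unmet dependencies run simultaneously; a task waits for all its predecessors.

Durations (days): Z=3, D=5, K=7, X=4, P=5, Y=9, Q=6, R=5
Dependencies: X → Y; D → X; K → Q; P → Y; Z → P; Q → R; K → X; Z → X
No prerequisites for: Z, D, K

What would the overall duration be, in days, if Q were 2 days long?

20

Actual critical path: K→X→Y = 7+4+9 = 20 ⇒ 20 days.
Q has 2 days of float (longest path through it is 18).
That remains the longest chain; total 20 days.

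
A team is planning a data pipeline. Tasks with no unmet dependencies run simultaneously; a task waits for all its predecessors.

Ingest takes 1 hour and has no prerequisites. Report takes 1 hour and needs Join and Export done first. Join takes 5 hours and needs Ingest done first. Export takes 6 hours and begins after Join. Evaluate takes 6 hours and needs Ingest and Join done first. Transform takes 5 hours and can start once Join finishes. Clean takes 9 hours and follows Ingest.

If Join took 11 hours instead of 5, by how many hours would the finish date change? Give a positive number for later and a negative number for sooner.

6

As given, the longest chain is Ingest→Join→Export→Report = 1+5+6+1 = 13, so the finish is 13 hours.
Join is on the critical path; changing it to 11 makes that path 19 hours.
That remains the longest chain; total 19 hours.
Change in finish: 19 − 13 = +6 hours.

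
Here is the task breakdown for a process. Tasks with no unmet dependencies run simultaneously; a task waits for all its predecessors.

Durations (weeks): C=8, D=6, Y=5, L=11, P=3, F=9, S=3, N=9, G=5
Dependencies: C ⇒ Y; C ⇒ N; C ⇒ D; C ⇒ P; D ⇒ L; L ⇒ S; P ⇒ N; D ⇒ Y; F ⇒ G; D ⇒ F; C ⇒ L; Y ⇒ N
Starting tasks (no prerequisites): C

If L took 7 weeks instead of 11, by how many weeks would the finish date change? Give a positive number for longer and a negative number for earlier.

0

The binding path is C→D→L→S = 8+6+11+3 = 28; finish at 28 weeks.
L lies on that path, so at 7 weeks the path becomes 24 weeks.
New critical path: C→D→Y→N = 8+6+5+9 = 28 ⇒ 28 weeks.
Change in finish: 28 − 28 = +0 weeks.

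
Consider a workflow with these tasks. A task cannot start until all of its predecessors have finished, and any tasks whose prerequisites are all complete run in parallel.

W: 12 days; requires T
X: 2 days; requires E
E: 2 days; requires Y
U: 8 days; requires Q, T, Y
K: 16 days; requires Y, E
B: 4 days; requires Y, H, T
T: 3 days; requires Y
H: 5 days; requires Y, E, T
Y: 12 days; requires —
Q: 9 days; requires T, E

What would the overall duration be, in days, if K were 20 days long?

34

Actual critical path: Y→T→Q→U = 12+3+9+8 = 32 ⇒ 32 days.
K has 2 days of float (longest path through it is 30).
New critical path: Y→E→K = 12+2+20 = 34 ⇒ 34 days.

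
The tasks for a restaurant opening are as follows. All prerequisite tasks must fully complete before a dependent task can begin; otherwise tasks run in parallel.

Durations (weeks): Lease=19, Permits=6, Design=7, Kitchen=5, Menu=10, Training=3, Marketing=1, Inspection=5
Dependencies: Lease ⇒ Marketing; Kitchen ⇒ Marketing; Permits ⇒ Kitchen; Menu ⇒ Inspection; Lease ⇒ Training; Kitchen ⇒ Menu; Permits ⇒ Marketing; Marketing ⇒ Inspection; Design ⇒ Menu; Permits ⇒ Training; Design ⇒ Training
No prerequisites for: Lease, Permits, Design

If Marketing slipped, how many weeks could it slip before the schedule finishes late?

The longest chain is Permits→Kitchen→Menu→Inspection = 6+5+10+5 = 26; overall finish 26 weeks.
Longest path through Marketing: 25 weeks (earliest finish 20, latest finish 21).
Slack of Marketing = 20 − 19 = 1 week.

1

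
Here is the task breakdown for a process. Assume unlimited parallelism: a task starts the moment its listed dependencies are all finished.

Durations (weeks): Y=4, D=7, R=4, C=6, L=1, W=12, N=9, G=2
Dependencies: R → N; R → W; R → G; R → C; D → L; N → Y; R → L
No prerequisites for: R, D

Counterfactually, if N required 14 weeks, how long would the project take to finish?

22

Critical path before the change: R→N→Y = 4+9+4 = 17 giving 17 weeks.
Since N is critical, the +5 change carries straight to that chain (now 22 weeks).
No other chain overtakes it, so the finish is 22 weeks.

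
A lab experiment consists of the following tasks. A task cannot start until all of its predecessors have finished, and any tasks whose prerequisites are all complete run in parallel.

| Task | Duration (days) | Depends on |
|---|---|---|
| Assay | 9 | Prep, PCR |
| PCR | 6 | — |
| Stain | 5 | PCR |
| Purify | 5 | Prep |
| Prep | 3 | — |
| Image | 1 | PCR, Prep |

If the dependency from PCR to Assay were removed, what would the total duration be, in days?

With the dependency in place, PCR→Assay = 6+9 = 15 sets the finish at 15 days.
Without PCR→Assay, Assay's earliest start moves from 6 to 3.
After: Prep→Assay = 3+9 = 12 → 12 days.

12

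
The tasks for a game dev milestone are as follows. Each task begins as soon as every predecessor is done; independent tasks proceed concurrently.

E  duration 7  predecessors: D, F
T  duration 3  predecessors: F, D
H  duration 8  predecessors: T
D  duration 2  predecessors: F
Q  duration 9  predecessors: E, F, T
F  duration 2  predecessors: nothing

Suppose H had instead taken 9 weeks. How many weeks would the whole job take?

20

The binding path is F→D→E→Q = 2+2+7+9 = 20; finish at 20 weeks.
The longest path through H is only 15 weeks, so H has float 5.
The critical path is still F→D→E→Q; finish is now 20 weeks.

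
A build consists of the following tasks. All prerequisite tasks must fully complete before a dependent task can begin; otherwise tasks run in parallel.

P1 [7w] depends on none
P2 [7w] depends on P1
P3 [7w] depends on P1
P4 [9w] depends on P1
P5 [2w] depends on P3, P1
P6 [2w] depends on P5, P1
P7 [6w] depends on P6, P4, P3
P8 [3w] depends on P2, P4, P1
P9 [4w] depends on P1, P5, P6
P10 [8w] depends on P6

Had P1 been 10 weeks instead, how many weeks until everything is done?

Critical path before the change: P1→P3→P5→P6→P10 = 7+7+2+2+8 = 26 giving 26 weeks.
P1 lies on that path, so at 10 weeks the path becomes 29 weeks.
That remains the longest chain; total 29 weeks.

29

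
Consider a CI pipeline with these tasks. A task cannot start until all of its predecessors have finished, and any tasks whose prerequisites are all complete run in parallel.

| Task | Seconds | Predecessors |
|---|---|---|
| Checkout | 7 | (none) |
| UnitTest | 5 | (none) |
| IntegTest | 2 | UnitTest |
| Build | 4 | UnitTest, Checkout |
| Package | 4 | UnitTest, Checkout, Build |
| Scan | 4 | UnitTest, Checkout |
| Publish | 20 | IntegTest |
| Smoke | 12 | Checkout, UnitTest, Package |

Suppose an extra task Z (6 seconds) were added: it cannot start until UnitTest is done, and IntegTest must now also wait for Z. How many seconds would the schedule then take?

33

Originally the schedule takes 27 seconds.
With Z inserted, IntegTest now waits for max(UnitTest, Z).
New critical path: UnitTest→Z→IntegTest→Publish = 5+6+2+20 = 33 ⇒ 33 seconds.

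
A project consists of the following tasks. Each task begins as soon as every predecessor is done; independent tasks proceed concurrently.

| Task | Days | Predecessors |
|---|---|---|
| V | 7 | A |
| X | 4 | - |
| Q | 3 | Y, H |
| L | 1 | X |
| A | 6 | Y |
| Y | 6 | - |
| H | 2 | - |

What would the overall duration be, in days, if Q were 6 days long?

Baseline: Y→A→V = 6+6+7 = 19 → 19 days.
The longest path through Q is only 9 days, so Q has float 10.
No other chain overtakes it, so the finish is 19 days.

19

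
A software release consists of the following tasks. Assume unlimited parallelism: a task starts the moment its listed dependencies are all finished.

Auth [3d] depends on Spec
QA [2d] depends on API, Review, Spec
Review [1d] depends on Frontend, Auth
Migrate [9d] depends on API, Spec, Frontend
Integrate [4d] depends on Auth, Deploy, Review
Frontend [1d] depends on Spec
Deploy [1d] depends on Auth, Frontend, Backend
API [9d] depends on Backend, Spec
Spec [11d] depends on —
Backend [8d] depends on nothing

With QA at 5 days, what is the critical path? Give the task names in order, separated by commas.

Spec, API, Migrate

Actual critical path: Spec→API→Migrate = 11+9+9 = 29 ⇒ 29 days.
The longest path through QA is only 22 days, so QA has float 7.
That remains the longest chain; total 29 days.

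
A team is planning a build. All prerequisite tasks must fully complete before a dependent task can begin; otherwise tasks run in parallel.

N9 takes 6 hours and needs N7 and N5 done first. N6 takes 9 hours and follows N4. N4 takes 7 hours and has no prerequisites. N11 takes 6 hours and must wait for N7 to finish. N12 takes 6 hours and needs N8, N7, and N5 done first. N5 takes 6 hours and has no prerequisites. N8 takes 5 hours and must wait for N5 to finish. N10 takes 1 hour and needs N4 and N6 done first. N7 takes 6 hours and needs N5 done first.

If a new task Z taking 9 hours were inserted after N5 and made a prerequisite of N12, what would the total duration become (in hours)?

Originally the project takes 18 hours.
With Z inserted, N12 now waits for max(N8, N7, N5, Z).
New critical path: N5→Z→N12 = 6+9+6 = 21 ⇒ 21 hours.

21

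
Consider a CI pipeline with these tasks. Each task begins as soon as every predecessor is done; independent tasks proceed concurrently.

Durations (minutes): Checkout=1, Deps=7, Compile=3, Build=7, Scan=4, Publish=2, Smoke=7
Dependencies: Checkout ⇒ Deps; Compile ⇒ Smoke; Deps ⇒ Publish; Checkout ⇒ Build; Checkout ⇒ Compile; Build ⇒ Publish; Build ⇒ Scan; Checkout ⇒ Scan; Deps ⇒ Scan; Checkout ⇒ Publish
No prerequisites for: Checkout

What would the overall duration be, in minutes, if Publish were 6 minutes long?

Actual critical path: Checkout→Deps→Scan = 1+7+4 = 12 ⇒ 12 minutes.
Publish is off the critical path — its longest chain is 10 minutes, giving 2 of slack.
Now Checkout→Deps→Publish = 1+7+6 = 14 is longest, so the finish becomes 14 minutes.

14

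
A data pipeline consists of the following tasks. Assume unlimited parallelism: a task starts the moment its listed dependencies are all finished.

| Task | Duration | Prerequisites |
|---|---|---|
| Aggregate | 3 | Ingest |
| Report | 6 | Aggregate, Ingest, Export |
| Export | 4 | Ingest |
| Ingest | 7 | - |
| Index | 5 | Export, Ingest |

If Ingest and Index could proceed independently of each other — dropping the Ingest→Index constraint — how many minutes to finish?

Original critical path: Ingest→Export→Report = 7+4+6 = 17 ⇒ 17 minutes.
Dropping Ingest→Index doesn't change Index's earliest start (11); another predecessor still binds.
The longest chain is now Ingest→Export→Report = 7+4+6 = 17, so the project takes 17 minutes.

17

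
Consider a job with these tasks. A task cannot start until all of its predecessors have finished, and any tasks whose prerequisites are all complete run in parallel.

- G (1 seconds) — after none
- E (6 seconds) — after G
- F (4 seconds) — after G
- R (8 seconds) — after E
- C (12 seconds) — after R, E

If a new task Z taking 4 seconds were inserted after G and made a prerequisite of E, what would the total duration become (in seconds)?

31

Originally the schedule takes 27 seconds.
With Z inserted, E now waits for max(G, Z).
New critical path: G→Z→E→R→C = 1+4+6+8+12 = 31 ⇒ 31 seconds.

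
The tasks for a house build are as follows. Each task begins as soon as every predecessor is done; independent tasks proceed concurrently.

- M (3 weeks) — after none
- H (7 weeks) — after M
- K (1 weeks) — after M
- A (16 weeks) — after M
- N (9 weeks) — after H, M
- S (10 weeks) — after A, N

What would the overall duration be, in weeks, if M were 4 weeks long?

30

Baseline: M→H→N→S = 3+7+9+10 = 29 → 29 weeks.
M lies on that path, so at 4 weeks the path becomes 30 weeks.
That remains the longest chain; total 30 weeks.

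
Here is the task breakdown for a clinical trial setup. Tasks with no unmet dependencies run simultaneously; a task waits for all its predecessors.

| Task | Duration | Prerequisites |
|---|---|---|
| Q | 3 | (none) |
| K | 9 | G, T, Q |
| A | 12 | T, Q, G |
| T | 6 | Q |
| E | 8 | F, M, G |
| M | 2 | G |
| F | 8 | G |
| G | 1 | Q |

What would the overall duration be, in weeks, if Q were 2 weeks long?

Actual critical path: Q→T→A = 3+6+12 = 21 ⇒ 21 weeks.
Q lies on that path, so at 2 weeks the path becomes 20 weeks.
That remains the longest chain; total 20 weeks.

20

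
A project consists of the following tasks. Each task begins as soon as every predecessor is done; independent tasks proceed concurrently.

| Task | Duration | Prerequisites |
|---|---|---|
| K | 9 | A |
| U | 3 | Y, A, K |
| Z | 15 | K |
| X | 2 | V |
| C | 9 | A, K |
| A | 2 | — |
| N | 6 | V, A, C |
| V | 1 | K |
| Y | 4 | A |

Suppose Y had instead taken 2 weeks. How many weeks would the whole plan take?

The binding path is A→K→C→N = 2+9+9+6 = 26; finish at 26 weeks.
Y has 17 weeks of float (longest path through it is 9).
That remains the longest chain; total 26 weeks.

26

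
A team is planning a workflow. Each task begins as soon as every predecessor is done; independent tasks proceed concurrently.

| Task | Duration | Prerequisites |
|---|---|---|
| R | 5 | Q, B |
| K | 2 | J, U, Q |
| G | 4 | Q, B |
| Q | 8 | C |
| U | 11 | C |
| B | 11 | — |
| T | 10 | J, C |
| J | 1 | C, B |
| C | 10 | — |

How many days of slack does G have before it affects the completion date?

1

Critical path: C→U→K = 10+11+2 = 23, so the finish is 23 days.
G finishes as early as 22 and must finish by 23.
Float = 23 − 22 = 1.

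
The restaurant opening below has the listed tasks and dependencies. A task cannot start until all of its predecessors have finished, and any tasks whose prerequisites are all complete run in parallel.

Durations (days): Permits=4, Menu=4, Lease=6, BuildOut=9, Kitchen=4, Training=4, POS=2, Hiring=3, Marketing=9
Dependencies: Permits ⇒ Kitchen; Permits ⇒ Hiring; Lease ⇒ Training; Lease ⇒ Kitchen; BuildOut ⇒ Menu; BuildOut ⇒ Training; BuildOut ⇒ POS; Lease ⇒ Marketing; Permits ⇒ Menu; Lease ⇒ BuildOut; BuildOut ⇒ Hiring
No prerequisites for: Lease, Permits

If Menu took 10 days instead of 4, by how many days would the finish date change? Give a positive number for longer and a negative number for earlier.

6

Actual critical path: Lease→BuildOut→Menu = 6+9+4 = 19 ⇒ 19 days.
Since Menu is critical, the +6 change carries straight to that chain (now 25 days).
The critical path is still Lease→BuildOut→Menu; finish is now 25 days.
Change in finish: 25 − 19 = +6 days.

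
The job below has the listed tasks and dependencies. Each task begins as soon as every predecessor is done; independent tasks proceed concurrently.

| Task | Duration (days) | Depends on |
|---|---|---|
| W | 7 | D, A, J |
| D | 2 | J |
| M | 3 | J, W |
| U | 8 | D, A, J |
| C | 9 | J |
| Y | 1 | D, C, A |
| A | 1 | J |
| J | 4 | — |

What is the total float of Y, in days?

The longest chain is J→D→W→M = 4+2+7+3 = 16; overall finish 16 days.
The longest chain containing Y totals 14 days.
So Y can slip 16 − 14 = 2 days.

2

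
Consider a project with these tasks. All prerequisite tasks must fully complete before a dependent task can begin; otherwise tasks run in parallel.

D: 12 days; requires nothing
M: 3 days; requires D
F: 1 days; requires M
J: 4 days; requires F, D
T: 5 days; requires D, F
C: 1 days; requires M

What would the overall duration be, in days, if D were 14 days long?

23

The binding path is D→M→F→T = 12+3+1+5 = 21; finish at 21 days.
D is on the critical path; changing it to 14 makes that path 23 days.
The critical path is still D→M→F→T; finish is now 23 days.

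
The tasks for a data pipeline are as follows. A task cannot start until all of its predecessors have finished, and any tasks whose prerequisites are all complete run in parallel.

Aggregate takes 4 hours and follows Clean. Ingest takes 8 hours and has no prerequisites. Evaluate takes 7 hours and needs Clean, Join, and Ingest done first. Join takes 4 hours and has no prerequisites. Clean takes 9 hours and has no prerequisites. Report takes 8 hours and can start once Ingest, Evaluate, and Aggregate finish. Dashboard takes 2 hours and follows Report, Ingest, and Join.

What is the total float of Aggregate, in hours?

3

Clean→Evaluate→Report→Dashboard = 9+7+8+2 = 26 sets the makespan at 26 hours.
Aggregate finishes as early as 13 and must finish by 16.
Float = 26 − 23 = 3.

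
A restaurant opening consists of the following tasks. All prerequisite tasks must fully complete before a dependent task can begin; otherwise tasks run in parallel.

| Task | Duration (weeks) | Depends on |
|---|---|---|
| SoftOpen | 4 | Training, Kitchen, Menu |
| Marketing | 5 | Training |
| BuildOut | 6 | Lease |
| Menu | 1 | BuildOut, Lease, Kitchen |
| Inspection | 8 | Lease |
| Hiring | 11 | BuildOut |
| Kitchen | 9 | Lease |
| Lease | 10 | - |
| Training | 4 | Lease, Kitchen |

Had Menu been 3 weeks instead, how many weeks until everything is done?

28

As given, the longest chain is Lease→Kitchen→Training→Marketing = 10+9+4+5 = 28, so the finish is 28 weeks.
Menu is off the critical path — its longest chain is 24 weeks, giving 4 of slack.
The critical path is still Lease→Kitchen→Training→Marketing; finish is now 28 weeks.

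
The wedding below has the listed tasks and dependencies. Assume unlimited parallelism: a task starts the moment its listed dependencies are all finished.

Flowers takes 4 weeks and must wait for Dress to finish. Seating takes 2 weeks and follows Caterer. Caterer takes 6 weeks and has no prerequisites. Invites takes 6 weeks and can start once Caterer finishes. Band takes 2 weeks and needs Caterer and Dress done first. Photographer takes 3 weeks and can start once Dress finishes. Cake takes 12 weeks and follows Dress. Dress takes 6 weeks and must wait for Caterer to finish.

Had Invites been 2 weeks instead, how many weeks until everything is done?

Baseline: Caterer→Dress→Cake = 6+6+12 = 24 → 24 weeks.
The longest path through Invites is only 12 weeks, so Invites has float 12.
That remains the longest chain; total 24 weeks.

24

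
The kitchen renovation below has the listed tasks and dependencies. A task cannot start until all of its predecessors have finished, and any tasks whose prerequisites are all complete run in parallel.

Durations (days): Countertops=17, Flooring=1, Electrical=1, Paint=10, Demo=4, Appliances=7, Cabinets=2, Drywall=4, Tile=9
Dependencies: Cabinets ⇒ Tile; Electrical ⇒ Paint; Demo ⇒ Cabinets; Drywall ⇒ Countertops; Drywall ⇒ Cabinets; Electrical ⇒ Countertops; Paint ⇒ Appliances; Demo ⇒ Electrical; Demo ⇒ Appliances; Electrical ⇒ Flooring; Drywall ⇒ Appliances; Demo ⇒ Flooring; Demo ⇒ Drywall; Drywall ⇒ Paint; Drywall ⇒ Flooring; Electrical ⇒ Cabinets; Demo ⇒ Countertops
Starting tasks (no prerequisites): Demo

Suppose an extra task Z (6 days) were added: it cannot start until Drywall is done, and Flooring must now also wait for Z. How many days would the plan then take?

25

Originally the plan takes 25 days.
With Z inserted, Flooring now waits for max(Demo, Electrical, Drywall, Z).
New critical path: Demo→Drywall→Countertops = 4+4+17 = 25 ⇒ 25 days.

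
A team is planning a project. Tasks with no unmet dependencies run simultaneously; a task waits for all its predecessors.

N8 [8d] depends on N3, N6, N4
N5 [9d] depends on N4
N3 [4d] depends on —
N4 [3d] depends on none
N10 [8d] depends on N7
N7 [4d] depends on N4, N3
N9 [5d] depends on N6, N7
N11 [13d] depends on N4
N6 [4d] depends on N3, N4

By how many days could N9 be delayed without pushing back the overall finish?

Critical path: N3→N6→N8 = 4+4+8 = 16, so the finish is 16 days.
The longest chain containing N9 totals 13 days.
Float = 16 − 13 = 3.

3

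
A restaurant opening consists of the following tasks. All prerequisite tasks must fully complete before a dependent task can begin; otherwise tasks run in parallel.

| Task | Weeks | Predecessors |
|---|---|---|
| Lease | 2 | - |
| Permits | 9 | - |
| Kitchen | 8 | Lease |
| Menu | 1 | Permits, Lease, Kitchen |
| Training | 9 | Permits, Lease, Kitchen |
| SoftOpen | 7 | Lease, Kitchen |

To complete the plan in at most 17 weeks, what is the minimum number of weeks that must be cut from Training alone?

2

Current finish: 19 weeks; target: 17.
Training is on every critical path, so each week cut from Training cuts the finish by one (this holds down to a finish of 17).
Need 19 − 17 = 2 weeks off Training → Training becomes 7 weeks, finish becomes 17.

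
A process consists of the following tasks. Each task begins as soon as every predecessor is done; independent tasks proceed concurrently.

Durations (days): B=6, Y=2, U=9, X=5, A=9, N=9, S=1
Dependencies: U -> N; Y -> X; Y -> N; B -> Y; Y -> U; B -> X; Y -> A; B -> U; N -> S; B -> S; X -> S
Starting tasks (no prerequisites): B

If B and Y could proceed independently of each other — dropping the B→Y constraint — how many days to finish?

With the dependency in place, B→Y→U→N→S = 6+2+9+9+1 = 27 sets the finish at 27 days.
Without B→Y, Y's earliest start moves from 6 to 0.
The longest chain is now B→U→N→S = 6+9+9+1 = 25, so the process takes 25 days.

25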